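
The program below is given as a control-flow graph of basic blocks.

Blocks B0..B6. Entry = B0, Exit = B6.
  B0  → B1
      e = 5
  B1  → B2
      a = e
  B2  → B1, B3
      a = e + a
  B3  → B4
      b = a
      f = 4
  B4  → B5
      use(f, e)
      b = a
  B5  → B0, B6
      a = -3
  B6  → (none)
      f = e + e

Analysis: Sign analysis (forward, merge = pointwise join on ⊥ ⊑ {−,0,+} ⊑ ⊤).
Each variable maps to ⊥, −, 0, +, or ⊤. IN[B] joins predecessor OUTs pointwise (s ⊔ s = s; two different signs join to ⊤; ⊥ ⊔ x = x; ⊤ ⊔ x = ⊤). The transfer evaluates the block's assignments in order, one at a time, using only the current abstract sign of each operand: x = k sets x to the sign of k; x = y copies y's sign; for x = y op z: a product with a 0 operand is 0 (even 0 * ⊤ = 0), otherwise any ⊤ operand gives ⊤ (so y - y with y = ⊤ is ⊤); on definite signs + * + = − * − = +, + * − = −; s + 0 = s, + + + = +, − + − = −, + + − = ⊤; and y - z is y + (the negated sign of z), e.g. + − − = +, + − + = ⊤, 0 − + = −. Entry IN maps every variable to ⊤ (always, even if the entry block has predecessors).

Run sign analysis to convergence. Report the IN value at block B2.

Per-block solution:
  B0:   IN=(all ⊤)   OUT={e:+; rest ⊤}
  B1:   IN={e:+; rest ⊤}   OUT={a:+, e:+; rest ⊤}
  B2:   IN={a:+, e:+; rest ⊤}   OUT={a:+, e:+; rest ⊤}
  B3:   IN={a:+, e:+; rest ⊤}   OUT={a:+, b:+, e:+, f:+; rest ⊤}
  B4:   IN={a:+, b:+, e:+, f:+; rest ⊤}   OUT={a:+, b:+, e:+, f:+; rest ⊤}
  B5:   IN={a:+, b:+, e:+, f:+; rest ⊤}   OUT={a:-, b:+, e:+, f:+; rest ⊤}
  B6:   IN={a:-, b:+, e:+, f:+; rest ⊤}   OUT={a:-, b:+, e:+, f:+; rest ⊤}

Merge at B2: IN[B2] = OUT[B1] = {a: +, b: ⊤, c: ⊤, d: ⊤, e: +, f: ⊤}

Answer: {a: +, b: ⊤, c: ⊤, d: ⊤, e: +, f: ⊤}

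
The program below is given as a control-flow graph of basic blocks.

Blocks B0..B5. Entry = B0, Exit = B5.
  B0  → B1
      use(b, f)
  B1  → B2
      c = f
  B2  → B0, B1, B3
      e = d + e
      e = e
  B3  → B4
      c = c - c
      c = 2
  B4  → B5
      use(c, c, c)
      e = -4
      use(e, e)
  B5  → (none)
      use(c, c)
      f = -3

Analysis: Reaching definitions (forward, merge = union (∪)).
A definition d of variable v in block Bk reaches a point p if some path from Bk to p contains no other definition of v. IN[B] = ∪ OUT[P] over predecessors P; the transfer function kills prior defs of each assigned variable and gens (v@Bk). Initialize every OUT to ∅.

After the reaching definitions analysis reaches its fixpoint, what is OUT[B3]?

Fixpoint table:
  B0: | IN={c@B1, e@B2} | OUT={c@B1, e@B2}
  B1: | IN={c@B1, e@B2} | OUT={c@B1, e@B2}
  B2: | IN={c@B1, e@B2} | OUT={c@B1, e@B2}
  B3: | IN={c@B1, e@B2} | OUT={c@B3, e@B2}
  B4: | IN={c@B3, e@B2} | OUT={c@B3, e@B4}
  B5: | IN={c@B3, e@B4} | OUT={c@B3, e@B4, f@B5}

Merge at B3: IN[B3] = OUT[B2] = {c@B1, e@B2}
Applying B3's transfer function to that IN value gives OUT[B3] (row B3 above).

Answer: {c@B3, e@B2}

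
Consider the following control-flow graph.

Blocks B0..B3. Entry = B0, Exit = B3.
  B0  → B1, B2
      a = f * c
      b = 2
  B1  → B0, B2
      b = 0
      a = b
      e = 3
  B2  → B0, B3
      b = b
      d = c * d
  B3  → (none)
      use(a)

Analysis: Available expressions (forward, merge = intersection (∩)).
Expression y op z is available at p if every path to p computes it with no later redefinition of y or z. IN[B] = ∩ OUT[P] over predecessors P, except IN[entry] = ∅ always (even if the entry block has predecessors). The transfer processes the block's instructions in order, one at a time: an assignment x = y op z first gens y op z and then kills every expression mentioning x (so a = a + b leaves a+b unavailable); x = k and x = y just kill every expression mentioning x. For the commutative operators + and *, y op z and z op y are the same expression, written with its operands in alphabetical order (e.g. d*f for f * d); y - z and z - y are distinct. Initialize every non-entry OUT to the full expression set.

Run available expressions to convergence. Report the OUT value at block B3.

Answer: {c*f}

Trace:
Converged values:
  B0:   IN={}   OUT={c*f}
  B1:   IN={c*f}   OUT={c*f}
  B2:   IN={c*f}   OUT={c*f}
  B3:   IN={c*f}   OUT={c*f}

Merge at B3: IN[B3] = OUT[B2] = {c*f}
Applying B3's transfer function to that IN value gives OUT[B3] (row B3 above).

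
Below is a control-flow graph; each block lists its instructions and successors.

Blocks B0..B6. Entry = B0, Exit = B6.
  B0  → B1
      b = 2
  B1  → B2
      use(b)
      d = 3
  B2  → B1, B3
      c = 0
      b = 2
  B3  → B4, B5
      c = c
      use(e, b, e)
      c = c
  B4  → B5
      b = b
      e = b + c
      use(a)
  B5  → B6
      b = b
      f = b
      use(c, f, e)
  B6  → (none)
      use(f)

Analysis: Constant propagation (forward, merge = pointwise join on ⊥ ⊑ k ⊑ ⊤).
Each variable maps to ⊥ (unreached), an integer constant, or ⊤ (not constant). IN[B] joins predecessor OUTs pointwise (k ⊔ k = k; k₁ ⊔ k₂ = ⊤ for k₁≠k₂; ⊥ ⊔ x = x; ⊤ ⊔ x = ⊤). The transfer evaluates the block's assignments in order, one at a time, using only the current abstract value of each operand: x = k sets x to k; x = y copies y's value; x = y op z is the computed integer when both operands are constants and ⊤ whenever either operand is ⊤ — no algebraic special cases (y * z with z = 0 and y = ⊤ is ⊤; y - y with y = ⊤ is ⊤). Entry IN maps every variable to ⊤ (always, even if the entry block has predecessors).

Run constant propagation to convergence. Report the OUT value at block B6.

Per-block solution:
  B0:   IN=(all ⊤)   OUT={b:2; rest ⊤}
  B1:   IN={b:2; rest ⊤}   OUT={b:2, d:3; rest ⊤}
  B2:   IN={b:2, d:3; rest ⊤}   OUT={b:2, c:0, d:3; rest ⊤}
  B3:   IN={b:2, c:0, d:3; rest ⊤}   OUT={b:2, c:0, d:3; rest ⊤}
  B4:   IN={b:2, c:0, d:3; rest ⊤}   OUT={b:2, c:0, d:3, e:2; rest ⊤}
  B5:   IN={b:2, c:0, d:3; rest ⊤}   OUT={b:2, c:0, d:3, f:2; rest ⊤}
  B6:   IN={b:2, c:0, d:3, f:2; rest ⊤}   OUT={b:2, c:0, d:3, f:2; rest ⊤}

Merge at B6: IN[B6] = OUT[B5] = {a: ⊤, b: 2, c: 0, d: 3, e: ⊤, f: 2}
Applying B6's transfer function to that IN value gives OUT[B6] (row B6 above).

Answer: {a: ⊤, b: 2, c: 0, d: 3, e: ⊤, f: 2}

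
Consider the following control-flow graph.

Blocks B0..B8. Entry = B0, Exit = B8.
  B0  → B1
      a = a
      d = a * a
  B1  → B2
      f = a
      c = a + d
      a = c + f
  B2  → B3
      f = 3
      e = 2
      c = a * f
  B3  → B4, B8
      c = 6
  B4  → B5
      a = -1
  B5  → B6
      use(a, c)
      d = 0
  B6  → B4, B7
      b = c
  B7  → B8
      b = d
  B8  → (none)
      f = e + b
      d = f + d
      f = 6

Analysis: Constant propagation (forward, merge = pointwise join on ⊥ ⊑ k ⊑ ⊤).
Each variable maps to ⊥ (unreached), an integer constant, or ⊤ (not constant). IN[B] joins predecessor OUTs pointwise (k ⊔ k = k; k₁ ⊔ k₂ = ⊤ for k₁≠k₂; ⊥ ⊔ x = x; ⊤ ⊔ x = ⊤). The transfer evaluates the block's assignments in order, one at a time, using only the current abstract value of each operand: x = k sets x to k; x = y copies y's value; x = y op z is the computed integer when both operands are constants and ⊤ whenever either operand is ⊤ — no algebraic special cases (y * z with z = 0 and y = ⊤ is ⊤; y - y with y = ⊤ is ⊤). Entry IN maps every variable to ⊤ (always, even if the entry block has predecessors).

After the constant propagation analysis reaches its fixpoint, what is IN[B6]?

Answer: {a: -1, b: ⊤, c: 6, d: 0, e: 2, f: 3}

Derivation:
Fixpoint table:
  B0: | IN=(all ⊤) | OUT=(all ⊤)
  B1: | IN=(all ⊤) | OUT=(all ⊤)
  B2: | IN=(all ⊤) | OUT={e:2, f:3; rest ⊤}
  B3: | IN={e:2, f:3; rest ⊤} | OUT={c:6, e:2, f:3; rest ⊤}
  B4: | IN={c:6, e:2, f:3; rest ⊤} | OUT={a:-1, c:6, e:2, f:3; rest ⊤}
  B5: | IN={a:-1, c:6, e:2, f:3; rest ⊤} | OUT={a:-1, c:6, d:0, e:2, f:3; rest ⊤}
  B6: | IN={a:-1, c:6, d:0, e:2, f:3; rest ⊤} | OUT={a:-1, b:6, c:6, d:0, e:2, f:3; rest ⊤}
  B7: | IN={a:-1, b:6, c:6, d:0, e:2, f:3; rest ⊤} | OUT={a:-1, b:0, c:6, d:0, e:2, f:3; rest ⊤}
  B8: | IN={c:6, e:2, f:3; rest ⊤} | OUT={c:6, e:2, f:6; rest ⊤}

Merge at B6: IN[B6] = OUT[B5] = {a: -1, b: ⊤, c: 6, d: 0, e: 2, f: 3}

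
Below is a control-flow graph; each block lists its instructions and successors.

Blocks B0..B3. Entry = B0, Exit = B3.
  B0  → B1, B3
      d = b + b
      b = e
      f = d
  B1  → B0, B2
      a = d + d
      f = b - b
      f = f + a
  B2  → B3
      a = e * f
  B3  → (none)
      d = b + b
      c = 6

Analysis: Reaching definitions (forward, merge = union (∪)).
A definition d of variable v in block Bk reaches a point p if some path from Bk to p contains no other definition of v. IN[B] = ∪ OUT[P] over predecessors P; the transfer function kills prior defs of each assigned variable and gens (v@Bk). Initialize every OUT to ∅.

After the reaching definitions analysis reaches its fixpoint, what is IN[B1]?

Answer: {a@B1, b@B0, d@B0, f@B0}

Derivation:
Fixpoint table:
  B0:   IN={a@B1, b@B0, d@B0, f@B1}   OUT={a@B1, b@B0, d@B0, f@B0}
  B1:   IN={a@B1, b@B0, d@B0, f@B0}   OUT={a@B1, b@B0, d@B0, f@B1}
  B2:   IN={a@B1, b@B0, d@B0, f@B1}   OUT={a@B2, b@B0, d@B0, f@B1}
  B3:   IN={a@B1, a@B2, b@B0, d@B0, f@B0, f@B1}   OUT={a@B1, a@B2, b@B0, c@B3, d@B3, f@B0, f@B1}

Merge at B1: IN[B1] = OUT[B0] = {a@B1, b@B0, d@B0, f@B0}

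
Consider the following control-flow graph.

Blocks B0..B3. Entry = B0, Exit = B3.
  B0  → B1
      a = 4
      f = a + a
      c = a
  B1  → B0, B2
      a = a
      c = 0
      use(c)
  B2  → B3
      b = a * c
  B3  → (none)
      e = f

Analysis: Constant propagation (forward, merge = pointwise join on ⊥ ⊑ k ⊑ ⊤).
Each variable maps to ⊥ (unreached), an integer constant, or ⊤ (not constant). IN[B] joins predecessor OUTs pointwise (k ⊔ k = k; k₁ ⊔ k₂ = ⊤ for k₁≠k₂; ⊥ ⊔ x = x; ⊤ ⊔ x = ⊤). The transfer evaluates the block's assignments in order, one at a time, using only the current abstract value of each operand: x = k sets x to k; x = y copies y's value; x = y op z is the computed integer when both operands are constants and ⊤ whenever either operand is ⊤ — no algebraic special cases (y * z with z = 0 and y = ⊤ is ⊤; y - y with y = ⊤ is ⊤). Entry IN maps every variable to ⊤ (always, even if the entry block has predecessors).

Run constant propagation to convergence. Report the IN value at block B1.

Answer: {a: 4, b: ⊤, c: 4, d: ⊤, e: ⊤, f: 8}

Derivation:
Converged values:
  B0: | IN=(all ⊤) | OUT={a:4, c:4, f:8; rest ⊤}
  B1: | IN={a:4, c:4, f:8; rest ⊤} | OUT={a:4, c:0, f:8; rest ⊤}
  B2: | IN={a:4, c:0, f:8; rest ⊤} | OUT={a:4, b:0, c:0, f:8; rest ⊤}
  B3: | IN={a:4, b:0, c:0, f:8; rest ⊤} | OUT={a:4, b:0, c:0, e:8, f:8; rest ⊤}

Merge at B1: IN[B1] = OUT[B0] = {a: 4, b: ⊤, c: 4, d: ⊤, e: ⊤, f: 8}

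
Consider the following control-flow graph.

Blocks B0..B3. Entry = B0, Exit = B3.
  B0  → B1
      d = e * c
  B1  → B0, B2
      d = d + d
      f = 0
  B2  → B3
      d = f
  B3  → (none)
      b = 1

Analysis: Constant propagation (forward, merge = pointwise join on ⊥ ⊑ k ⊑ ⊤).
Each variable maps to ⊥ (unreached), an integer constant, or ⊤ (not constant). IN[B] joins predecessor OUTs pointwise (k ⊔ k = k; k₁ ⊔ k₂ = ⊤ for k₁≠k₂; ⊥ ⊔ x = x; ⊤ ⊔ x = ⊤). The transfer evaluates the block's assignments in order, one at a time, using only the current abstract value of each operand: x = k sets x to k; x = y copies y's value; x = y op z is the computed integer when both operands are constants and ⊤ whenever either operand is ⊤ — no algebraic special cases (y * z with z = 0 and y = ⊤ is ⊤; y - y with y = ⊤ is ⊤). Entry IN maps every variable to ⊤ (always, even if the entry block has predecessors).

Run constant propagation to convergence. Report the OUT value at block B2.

Answer: {a: ⊤, b: ⊤, c: ⊤, d: 0, e: ⊤, f: 0}

Trace:
Converged values:
  B0: | IN=(all ⊤) | OUT=(all ⊤)
  B1: | IN=(all ⊤) | OUT={f:0; rest ⊤}
  B2: | IN={f:0; rest ⊤} | OUT={d:0, f:0; rest ⊤}
  B3: | IN={d:0, f:0; rest ⊤} | OUT={b:1, d:0, f:0; rest ⊤}

Merge at B2: IN[B2] = OUT[B1] = {a: ⊤, b: ⊤, c: ⊤, d: ⊤, e: ⊤, f: 0}
Applying B2's transfer function to that IN value gives OUT[B2] (row B2 above).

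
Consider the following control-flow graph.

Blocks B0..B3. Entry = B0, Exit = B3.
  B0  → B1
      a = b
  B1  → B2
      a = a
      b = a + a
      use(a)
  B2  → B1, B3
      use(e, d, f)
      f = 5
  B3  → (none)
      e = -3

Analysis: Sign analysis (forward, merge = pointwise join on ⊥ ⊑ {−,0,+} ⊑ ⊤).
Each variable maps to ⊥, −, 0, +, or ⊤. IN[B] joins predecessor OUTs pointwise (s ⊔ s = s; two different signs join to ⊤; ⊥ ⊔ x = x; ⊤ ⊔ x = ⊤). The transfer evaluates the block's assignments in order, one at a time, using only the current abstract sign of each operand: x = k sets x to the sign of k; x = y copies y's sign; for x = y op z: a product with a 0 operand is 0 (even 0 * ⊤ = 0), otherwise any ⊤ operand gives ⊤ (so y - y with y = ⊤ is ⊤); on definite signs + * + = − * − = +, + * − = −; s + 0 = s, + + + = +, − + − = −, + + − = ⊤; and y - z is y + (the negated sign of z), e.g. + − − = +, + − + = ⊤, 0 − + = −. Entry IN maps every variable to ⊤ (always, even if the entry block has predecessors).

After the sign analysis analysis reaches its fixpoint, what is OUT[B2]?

Per-block solution:
  B0:   IN=(all ⊤)   OUT=(all ⊤)
  B1:   IN=(all ⊤)   OUT=(all ⊤)
  B2:   IN=(all ⊤)   OUT={f:+; rest ⊤}
  B3:   IN={f:+; rest ⊤}   OUT={e:-, f:+; rest ⊤}

Merge at B2: IN[B2] = OUT[B1] = {a: ⊤, b: ⊤, c: ⊤, d: ⊤, e: ⊤, f: ⊤}
Applying B2's transfer function to that IN value gives OUT[B2] (row B2 above).

Answer: {a: ⊤, b: ⊤, c: ⊤, d: ⊤, e: ⊤, f: +}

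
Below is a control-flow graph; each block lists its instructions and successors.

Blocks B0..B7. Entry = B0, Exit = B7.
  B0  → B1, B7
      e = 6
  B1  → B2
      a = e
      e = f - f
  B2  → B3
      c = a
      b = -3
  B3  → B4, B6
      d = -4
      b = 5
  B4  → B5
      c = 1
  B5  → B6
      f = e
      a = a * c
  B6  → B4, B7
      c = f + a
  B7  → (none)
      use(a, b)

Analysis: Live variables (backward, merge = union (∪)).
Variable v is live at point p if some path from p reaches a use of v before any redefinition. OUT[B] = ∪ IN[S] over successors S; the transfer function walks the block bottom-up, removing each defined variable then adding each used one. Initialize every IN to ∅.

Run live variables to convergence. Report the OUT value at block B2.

Answer: {a, e, f}

Trace:
Converged values:
  B0: | IN={a, b, f} | OUT={a, b, e, f}
  B1: | IN={e, f} | OUT={a, e, f}
  B2: | IN={a, e, f} | OUT={a, e, f}
  B3: | IN={a, e, f} | OUT={a, b, e, f}
  B4: | IN={a, b, e} | OUT={a, b, c, e}
  B5: | IN={a, b, c, e} | OUT={a, b, e, f}
  B6: | IN={a, b, e, f} | OUT={a, b, e}
  B7: | IN={a, b} | OUT={}

Merge at B2: OUT[B2] = IN[B3] = {a, e, f}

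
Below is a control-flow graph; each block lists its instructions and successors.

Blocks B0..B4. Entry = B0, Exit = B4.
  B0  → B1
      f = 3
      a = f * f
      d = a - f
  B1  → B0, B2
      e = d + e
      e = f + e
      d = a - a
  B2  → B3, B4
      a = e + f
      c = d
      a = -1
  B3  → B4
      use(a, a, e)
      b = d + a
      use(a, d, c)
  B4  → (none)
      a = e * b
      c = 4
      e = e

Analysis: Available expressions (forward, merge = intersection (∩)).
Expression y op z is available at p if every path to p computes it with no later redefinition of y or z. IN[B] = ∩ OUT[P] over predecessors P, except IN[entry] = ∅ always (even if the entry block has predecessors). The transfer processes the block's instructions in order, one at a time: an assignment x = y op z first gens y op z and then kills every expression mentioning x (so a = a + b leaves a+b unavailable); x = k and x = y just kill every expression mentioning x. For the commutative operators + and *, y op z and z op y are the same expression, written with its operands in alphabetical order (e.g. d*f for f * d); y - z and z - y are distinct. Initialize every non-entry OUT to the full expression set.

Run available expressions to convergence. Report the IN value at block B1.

Answer: {a-f, f*f}

Derivation:
Fixpoint table:
  B0:  IN={}  OUT={a-f, f*f}
  B1:  IN={a-f, f*f}  OUT={a-a, a-f, f*f}
  B2:  IN={a-a, a-f, f*f}  OUT={e+f, f*f}
  B3:  IN={e+f, f*f}  OUT={a+d, e+f, f*f}
  B4:  IN={e+f, f*f}  OUT={f*f}

Merge at B1: IN[B1] = OUT[B0] = {a-f, f*f}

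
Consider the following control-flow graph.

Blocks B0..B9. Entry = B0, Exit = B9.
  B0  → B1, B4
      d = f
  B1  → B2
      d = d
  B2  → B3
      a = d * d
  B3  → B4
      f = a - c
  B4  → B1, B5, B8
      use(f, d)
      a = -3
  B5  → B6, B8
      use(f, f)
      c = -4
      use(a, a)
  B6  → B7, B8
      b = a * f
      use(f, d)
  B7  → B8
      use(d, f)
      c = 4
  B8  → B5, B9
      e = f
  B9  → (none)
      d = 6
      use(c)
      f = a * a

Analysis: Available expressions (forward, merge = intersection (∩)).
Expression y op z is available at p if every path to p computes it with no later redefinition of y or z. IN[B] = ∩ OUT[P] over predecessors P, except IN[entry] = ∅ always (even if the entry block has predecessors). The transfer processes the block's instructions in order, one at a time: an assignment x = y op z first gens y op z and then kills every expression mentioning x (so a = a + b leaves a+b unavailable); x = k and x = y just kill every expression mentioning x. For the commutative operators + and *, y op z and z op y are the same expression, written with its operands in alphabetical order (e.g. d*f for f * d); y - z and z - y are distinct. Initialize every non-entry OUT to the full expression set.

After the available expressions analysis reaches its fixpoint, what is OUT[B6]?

Answer: {a*f}

Derivation:
Converged values:
  B0: | IN={} | OUT={}
  B1: | IN={} | OUT={}
  B2: | IN={} | OUT={d*d}
  B3: | IN={d*d} | OUT={a-c, d*d}
  B4: | IN={} | OUT={}
  B5: | IN={} | OUT={}
  B6: | IN={} | OUT={a*f}
  B7: | IN={a*f} | OUT={a*f}
  B8: | IN={} | OUT={}
  B9: | IN={} | OUT={a*a}

Merge at B6: IN[B6] = OUT[B5] = {}
Applying B6's transfer function to that IN value gives OUT[B6] (row B6 above).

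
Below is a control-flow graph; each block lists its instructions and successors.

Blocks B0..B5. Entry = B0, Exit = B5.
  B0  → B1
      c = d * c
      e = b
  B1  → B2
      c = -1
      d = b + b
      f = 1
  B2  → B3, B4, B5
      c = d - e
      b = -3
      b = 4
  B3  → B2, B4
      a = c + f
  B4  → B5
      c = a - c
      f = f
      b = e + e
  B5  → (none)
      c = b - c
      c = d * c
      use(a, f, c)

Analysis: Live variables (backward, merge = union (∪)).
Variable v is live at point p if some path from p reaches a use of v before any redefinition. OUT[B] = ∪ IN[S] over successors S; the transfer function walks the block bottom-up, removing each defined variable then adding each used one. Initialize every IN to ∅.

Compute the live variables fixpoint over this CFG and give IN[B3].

Converged values:
  B0:   IN={a, b, c, d}   OUT={a, b, e}
  B1:   IN={a, b, e}   OUT={a, d, e, f}
  B2:   IN={a, d, e, f}   OUT={a, b, c, d, e, f}
  B3:   IN={c, d, e, f}   OUT={a, c, d, e, f}
  B4:   IN={a, c, d, e, f}   OUT={a, b, c, d, f}
  B5:   IN={a, b, c, d, f}   OUT={}

Merge at B3: OUT[B3] = IN[B2] ⊔ IN[B4] = {a, c, d, e, f}
Applying B3's transfer function to that OUT value gives IN[B3] (row B3 above).

Answer: {c, d, e, f}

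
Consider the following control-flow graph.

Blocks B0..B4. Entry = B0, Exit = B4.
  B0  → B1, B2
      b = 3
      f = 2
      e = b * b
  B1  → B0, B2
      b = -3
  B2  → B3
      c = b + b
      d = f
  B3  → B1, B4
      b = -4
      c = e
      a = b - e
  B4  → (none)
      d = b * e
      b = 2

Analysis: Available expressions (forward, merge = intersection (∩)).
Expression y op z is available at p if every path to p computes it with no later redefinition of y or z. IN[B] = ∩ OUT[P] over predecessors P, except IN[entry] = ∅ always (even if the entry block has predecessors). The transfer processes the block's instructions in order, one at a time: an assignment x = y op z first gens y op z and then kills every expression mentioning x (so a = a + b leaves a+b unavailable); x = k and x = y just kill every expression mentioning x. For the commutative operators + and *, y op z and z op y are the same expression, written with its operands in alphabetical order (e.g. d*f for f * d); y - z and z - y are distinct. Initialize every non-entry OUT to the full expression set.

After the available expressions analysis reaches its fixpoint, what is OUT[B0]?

Answer: {b*b}

Trace:
Converged values:
  B0:  IN={}  OUT={b*b}
  B1:  IN={}  OUT={}
  B2:  IN={}  OUT={b+b}
  B3:  IN={b+b}  OUT={b-e}
  B4:  IN={b-e}  OUT={}

Merge at B0 (entry node, so the boundary value {} is joined with the incoming edge(s)): IN[B0] = {} ∩ OUT[B1] = {}
Applying B0's transfer function to that IN value gives OUT[B0] (row B0 above).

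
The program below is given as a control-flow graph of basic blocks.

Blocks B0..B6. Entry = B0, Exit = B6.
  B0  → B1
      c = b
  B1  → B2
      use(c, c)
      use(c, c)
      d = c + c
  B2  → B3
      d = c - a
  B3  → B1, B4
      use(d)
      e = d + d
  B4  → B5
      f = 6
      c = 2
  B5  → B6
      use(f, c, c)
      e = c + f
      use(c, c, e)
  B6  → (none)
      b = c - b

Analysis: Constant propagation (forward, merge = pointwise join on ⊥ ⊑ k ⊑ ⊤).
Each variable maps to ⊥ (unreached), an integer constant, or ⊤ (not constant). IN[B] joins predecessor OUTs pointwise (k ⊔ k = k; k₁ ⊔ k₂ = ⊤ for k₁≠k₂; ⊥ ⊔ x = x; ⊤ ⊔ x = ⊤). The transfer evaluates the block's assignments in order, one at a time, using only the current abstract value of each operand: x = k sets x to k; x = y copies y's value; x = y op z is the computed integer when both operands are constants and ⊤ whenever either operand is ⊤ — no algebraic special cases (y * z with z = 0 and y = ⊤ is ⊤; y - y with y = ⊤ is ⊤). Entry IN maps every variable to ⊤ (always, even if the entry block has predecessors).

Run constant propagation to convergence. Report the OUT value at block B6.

Fixpoint table:
  B0:  IN=(all ⊤)  OUT=(all ⊤)
  B1:  IN=(all ⊤)  OUT=(all ⊤)
  B2:  IN=(all ⊤)  OUT=(all ⊤)
  B3:  IN=(all ⊤)  OUT=(all ⊤)
  B4:  IN=(all ⊤)  OUT={c:2, f:6; rest ⊤}
  B5:  IN={c:2, f:6; rest ⊤}  OUT={c:2, e:8, f:6; rest ⊤}
  B6:  IN={c:2, e:8, f:6; rest ⊤}  OUT={c:2, e:8, f:6; rest ⊤}

Merge at B6: IN[B6] = OUT[B5] = {a: ⊤, b: ⊤, c: 2, d: ⊤, e: 8, f: 6}
Applying B6's transfer function to that IN value gives OUT[B6] (row B6 above).

Answer: {a: ⊤, b: ⊤, c: 2, d: ⊤, e: 8, f: 6}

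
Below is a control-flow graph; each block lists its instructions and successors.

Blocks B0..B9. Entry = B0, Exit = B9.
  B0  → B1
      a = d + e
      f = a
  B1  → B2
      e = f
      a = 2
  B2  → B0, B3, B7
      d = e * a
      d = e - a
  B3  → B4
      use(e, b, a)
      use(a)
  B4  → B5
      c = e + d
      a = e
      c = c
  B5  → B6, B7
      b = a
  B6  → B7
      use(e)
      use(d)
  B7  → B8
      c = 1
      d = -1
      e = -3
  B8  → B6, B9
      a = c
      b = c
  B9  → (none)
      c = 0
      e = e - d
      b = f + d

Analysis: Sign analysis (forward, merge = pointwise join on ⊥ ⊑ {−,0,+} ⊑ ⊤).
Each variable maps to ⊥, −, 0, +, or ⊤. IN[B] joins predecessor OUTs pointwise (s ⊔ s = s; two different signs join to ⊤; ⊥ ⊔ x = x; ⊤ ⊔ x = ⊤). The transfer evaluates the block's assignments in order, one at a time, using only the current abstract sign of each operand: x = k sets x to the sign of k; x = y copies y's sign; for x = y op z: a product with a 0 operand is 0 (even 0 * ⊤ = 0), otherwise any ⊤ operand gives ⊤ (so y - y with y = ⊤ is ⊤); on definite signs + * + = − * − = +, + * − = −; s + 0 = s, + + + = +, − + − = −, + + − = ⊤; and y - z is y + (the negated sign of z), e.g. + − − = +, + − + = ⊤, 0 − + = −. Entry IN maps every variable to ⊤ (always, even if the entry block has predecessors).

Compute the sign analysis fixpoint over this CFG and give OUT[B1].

Answer: {a: +, b: ⊤, c: ⊤, d: ⊤, e: ⊤, f: ⊤}

Derivation:
Fixpoint table:
  B0: | IN=(all ⊤) | OUT=(all ⊤)
  B1: | IN=(all ⊤) | OUT={a:+; rest ⊤}
  B2: | IN={a:+; rest ⊤} | OUT={a:+; rest ⊤}
  B3: | IN={a:+; rest ⊤} | OUT={a:+; rest ⊤}
  B4: | IN={a:+; rest ⊤} | OUT=(all ⊤)
  B5: | IN=(all ⊤) | OUT=(all ⊤)
  B6: | IN=(all ⊤) | OUT=(all ⊤)
  B7: | IN=(all ⊤) | OUT={c:+, d:-, e:-; rest ⊤}
  B8: | IN={c:+, d:-, e:-; rest ⊤} | OUT={a:+, b:+, c:+, d:-, e:-; rest ⊤}
  B9: | IN={a:+, b:+, c:+, d:-, e:-; rest ⊤} | OUT={a:+, c:0, d:-; rest ⊤}

Merge at B1: IN[B1] = OUT[B0] = {a: ⊤, b: ⊤, c: ⊤, d: ⊤, e: ⊤, f: ⊤}
Applying B1's transfer function to that IN value gives OUT[B1] (row B1 above).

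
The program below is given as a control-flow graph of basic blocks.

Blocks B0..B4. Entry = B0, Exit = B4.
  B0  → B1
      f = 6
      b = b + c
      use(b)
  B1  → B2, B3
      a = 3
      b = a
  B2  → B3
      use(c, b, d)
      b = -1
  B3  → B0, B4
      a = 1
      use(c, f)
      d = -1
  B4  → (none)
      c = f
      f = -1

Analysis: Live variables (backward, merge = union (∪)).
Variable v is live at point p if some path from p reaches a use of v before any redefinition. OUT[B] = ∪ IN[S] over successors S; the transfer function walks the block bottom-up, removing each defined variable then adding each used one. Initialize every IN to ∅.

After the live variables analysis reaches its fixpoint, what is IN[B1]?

Converged values:
  B0: | IN={b, c, d} | OUT={c, d, f}
  B1: | IN={c, d, f} | OUT={b, c, d, f}
  B2: | IN={b, c, d, f} | OUT={b, c, f}
  B3: | IN={b, c, f} | OUT={b, c, d, f}
  B4: | IN={f} | OUT={}

Merge at B1: OUT[B1] = IN[B2] ⊔ IN[B3] = {b, c, d, f}
Applying B1's transfer function to that OUT value gives IN[B1] (row B1 above).

Answer: {c, d, f}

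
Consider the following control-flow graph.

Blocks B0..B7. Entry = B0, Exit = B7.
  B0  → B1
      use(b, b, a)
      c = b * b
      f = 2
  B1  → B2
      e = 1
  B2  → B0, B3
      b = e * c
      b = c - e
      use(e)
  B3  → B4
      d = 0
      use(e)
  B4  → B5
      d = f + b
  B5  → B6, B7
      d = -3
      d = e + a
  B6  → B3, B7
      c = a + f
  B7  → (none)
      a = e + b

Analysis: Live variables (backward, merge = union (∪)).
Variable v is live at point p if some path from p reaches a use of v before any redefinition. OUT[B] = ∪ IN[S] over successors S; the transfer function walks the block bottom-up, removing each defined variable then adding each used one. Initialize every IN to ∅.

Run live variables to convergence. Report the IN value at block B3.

Answer: {a, b, e, f}

Trace:
Per-block solution:
  B0:  IN={a, b}  OUT={a, c, f}
  B1:  IN={a, c, f}  OUT={a, c, e, f}
  B2:  IN={a, c, e, f}  OUT={a, b, e, f}
  B3:  IN={a, b, e, f}  OUT={a, b, e, f}
  B4:  IN={a, b, e, f}  OUT={a, b, e, f}
  B5:  IN={a, b, e, f}  OUT={a, b, e, f}
  B6:  IN={a, b, e, f}  OUT={a, b, e, f}
  B7:  IN={b, e}  OUT={}

Merge at B3: OUT[B3] = IN[B4] = {a, b, e, f}
Applying B3's transfer function to that OUT value gives IN[B3] (row B3 above).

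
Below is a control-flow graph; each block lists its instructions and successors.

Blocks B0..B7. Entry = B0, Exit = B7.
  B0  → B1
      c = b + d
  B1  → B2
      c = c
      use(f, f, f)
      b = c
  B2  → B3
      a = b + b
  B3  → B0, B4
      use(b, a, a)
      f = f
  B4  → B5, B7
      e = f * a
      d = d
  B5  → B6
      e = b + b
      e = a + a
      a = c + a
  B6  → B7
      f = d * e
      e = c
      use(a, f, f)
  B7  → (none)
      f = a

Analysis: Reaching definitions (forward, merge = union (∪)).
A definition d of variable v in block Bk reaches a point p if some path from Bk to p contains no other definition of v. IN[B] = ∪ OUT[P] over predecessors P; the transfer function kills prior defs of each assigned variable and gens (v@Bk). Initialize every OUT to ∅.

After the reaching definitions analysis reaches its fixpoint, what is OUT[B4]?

Per-block solution:
  B0: | IN={a@B2, b@B1, c@B1, f@B3} | OUT={a@B2, b@B1, c@B0, f@B3}
  B1: | IN={a@B2, b@B1, c@B0, f@B3} | OUT={a@B2, b@B1, c@B1, f@B3}
  B2: | IN={a@B2, b@B1, c@B1, f@B3} | OUT={a@B2, b@B1, c@B1, f@B3}
  B3: | IN={a@B2, b@B1, c@B1, f@B3} | OUT={a@B2, b@B1, c@B1, f@B3}
  B4: | IN={a@B2, b@B1, c@B1, f@B3} | OUT={a@B2, b@B1, c@B1, d@B4, e@B4, f@B3}
  B5: | IN={a@B2, b@B1, c@B1, d@B4, e@B4, f@B3} | OUT={a@B5, b@B1, c@B1, d@B4, e@B5, f@B3}
  B6: | IN={a@B5, b@B1, c@B1, d@B4, e@B5, f@B3} | OUT={a@B5, b@B1, c@B1, d@B4, e@B6, f@B6}
  B7: | IN={a@B2, a@B5, b@B1, c@B1, d@B4, e@B4, e@B6, f@B3, f@B6} | OUT={a@B2, a@B5, b@B1, c@B1, d@B4, e@B4, e@B6, f@B7}

Merge at B4: IN[B4] = OUT[B3] = {a@B2, b@B1, c@B1, f@B3}
Applying B4's transfer function to that IN value gives OUT[B4] (row B4 above).

Answer: {a@B2, b@B1, c@B1, d@B4, e@B4, f@B3}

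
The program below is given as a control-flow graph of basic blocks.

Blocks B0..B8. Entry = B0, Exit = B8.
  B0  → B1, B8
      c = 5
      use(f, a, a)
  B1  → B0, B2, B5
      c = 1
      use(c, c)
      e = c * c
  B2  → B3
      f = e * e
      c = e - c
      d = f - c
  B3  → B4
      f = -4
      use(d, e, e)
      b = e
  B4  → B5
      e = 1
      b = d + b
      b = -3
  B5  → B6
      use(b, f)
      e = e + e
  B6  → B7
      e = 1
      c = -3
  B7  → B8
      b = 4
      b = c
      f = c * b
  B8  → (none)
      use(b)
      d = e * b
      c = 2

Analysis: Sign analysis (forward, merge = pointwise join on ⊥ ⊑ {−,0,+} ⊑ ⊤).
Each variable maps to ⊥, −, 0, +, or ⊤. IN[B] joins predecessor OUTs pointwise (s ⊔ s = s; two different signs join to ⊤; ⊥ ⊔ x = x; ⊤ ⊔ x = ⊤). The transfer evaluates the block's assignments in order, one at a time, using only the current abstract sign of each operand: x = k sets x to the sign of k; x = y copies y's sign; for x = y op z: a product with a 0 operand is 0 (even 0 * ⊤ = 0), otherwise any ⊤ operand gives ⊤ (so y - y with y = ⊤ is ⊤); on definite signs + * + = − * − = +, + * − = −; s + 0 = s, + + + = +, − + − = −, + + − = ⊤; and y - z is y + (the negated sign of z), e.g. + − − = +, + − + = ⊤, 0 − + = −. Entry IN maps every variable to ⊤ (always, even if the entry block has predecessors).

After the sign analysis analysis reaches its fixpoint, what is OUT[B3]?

Converged values:
  B0: | IN=(all ⊤) | OUT={c:+; rest ⊤}
  B1: | IN={c:+; rest ⊤} | OUT={c:+, e:+; rest ⊤}
  B2: | IN={c:+, e:+; rest ⊤} | OUT={e:+, f:+; rest ⊤}
  B3: | IN={e:+, f:+; rest ⊤} | OUT={b:+, e:+, f:-; rest ⊤}
  B4: | IN={b:+, e:+, f:-; rest ⊤} | OUT={b:-, e:+, f:-; rest ⊤}
  B5: | IN={e:+; rest ⊤} | OUT={e:+; rest ⊤}
  B6: | IN={e:+; rest ⊤} | OUT={c:-, e:+; rest ⊤}
  B7: | IN={c:-, e:+; rest ⊤} | OUT={b:-, c:-, e:+, f:+; rest ⊤}
  B8: | IN=(all ⊤) | OUT={c:+; rest ⊤}

Merge at B3: IN[B3] = OUT[B2] = {a: ⊤, b: ⊤, c: ⊤, d: ⊤, e: +, f: +}
Applying B3's transfer function to that IN value gives OUT[B3] (row B3 above).

Answer: {a: ⊤, b: +, c: ⊤, d: ⊤, e: +, f: -}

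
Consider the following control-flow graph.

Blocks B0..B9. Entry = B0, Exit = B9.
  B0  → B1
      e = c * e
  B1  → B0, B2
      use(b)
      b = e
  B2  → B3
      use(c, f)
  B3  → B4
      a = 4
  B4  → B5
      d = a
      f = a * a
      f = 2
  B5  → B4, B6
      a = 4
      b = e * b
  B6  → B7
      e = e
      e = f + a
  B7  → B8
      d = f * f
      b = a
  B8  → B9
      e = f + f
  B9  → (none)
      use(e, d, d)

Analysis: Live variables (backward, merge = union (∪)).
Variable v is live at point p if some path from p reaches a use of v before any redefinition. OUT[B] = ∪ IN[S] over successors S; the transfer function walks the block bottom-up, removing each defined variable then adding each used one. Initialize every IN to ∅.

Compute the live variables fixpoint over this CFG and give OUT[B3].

Per-block solution:
  B0: | IN={b, c, e, f} | OUT={b, c, e, f}
  B1: | IN={b, c, e, f} | OUT={b, c, e, f}
  B2: | IN={b, c, e, f} | OUT={b, e}
  B3: | IN={b, e} | OUT={a, b, e}
  B4: | IN={a, b, e} | OUT={b, e, f}
  B5: | IN={b, e, f} | OUT={a, b, e, f}
  B6: | IN={a, e, f} | OUT={a, f}
  B7: | IN={a, f} | OUT={d, f}
  B8: | IN={d, f} | OUT={d, e}
  B9: | IN={d, e} | OUT={}

Merge at B3: OUT[B3] = IN[B4] = {a, b, e}

Answer: {a, b, e}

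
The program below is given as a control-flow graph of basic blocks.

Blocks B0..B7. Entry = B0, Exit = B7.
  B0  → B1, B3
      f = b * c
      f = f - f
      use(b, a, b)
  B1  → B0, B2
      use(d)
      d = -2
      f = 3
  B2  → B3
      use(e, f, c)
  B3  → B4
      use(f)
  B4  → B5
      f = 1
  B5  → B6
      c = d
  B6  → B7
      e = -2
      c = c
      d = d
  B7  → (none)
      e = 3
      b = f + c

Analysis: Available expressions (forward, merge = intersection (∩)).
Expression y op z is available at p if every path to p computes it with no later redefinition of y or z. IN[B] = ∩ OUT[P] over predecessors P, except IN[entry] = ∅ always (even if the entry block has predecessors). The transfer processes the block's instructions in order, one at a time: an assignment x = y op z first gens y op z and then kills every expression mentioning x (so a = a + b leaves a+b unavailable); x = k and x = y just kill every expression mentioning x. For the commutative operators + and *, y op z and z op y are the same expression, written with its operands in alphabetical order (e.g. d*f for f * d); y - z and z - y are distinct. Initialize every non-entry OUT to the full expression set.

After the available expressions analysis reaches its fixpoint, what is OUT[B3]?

Answer: {b*c}

Working:
Per-block solution:
  B0: | IN={} | OUT={b*c}
  B1: | IN={b*c} | OUT={b*c}
  B2: | IN={b*c} | OUT={b*c}
  B3: | IN={b*c} | OUT={b*c}
  B4: | IN={b*c} | OUT={b*c}
  B5: | IN={b*c} | OUT={}
  B6: | IN={} | OUT={}
  B7: | IN={} | OUT={c+f}

Merge at B3: IN[B3] = OUT[B0] ∩ OUT[B2] = {b*c}
Applying B3's transfer function to that IN value gives OUT[B3] (row B3 above).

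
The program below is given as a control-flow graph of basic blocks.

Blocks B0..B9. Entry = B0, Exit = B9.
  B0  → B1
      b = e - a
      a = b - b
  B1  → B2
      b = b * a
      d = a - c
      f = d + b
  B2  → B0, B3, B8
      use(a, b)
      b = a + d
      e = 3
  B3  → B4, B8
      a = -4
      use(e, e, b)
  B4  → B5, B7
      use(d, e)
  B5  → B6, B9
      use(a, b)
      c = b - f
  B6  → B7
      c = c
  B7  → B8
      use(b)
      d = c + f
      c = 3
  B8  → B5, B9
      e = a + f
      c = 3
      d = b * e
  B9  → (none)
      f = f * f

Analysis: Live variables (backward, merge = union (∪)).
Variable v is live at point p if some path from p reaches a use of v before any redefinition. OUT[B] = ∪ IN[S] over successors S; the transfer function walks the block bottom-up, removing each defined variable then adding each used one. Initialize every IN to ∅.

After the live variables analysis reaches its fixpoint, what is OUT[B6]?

Answer: {a, b, c, f}

Derivation:
Converged values:
  B0: | IN={a, c, e} | OUT={a, b, c}
  B1: | IN={a, b, c} | OUT={a, b, c, d, f}
  B2: | IN={a, b, c, d, f} | OUT={a, b, c, d, e, f}
  B3: | IN={b, c, d, e, f} | OUT={a, b, c, d, e, f}
  B4: | IN={a, b, c, d, e, f} | OUT={a, b, c, f}
  B5: | IN={a, b, f} | OUT={a, b, c, f}
  B6: | IN={a, b, c, f} | OUT={a, b, c, f}
  B7: | IN={a, b, c, f} | OUT={a, b, f}
  B8: | IN={a, b, f} | OUT={a, b, f}
  B9: | IN={f} | OUT={}

Merge at B6: OUT[B6] = IN[B7] = {a, b, c, f}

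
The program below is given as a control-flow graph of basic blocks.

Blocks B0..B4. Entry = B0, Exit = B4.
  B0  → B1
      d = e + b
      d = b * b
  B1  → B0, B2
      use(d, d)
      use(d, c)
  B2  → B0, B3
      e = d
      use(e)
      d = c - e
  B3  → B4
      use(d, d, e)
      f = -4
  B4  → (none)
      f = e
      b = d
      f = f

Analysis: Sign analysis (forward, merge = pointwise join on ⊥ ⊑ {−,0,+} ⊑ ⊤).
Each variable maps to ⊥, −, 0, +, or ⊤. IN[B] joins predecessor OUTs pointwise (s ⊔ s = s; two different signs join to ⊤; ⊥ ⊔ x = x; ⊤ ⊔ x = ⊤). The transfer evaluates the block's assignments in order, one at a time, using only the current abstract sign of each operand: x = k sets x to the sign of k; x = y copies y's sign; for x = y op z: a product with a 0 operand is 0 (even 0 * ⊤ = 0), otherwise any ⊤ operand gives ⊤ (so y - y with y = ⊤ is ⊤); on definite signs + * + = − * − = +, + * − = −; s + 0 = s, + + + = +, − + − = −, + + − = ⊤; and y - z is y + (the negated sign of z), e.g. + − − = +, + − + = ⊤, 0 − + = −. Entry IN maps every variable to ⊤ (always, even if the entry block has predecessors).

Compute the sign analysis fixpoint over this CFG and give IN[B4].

Answer: {a: ⊤, b: ⊤, c: ⊤, d: ⊤, e: ⊤, f: -}

Derivation:
Converged values:
  B0:   IN=(all ⊤)   OUT=(all ⊤)
  B1:   IN=(all ⊤)   OUT=(all ⊤)
  B2:   IN=(all ⊤)   OUT=(all ⊤)
  B3:   IN=(all ⊤)   OUT={f:-; rest ⊤}
  B4:   IN={f:-; rest ⊤}   OUT=(all ⊤)

Merge at B4: IN[B4] = OUT[B3] = {a: ⊤, b: ⊤, c: ⊤, d: ⊤, e: ⊤, f: -}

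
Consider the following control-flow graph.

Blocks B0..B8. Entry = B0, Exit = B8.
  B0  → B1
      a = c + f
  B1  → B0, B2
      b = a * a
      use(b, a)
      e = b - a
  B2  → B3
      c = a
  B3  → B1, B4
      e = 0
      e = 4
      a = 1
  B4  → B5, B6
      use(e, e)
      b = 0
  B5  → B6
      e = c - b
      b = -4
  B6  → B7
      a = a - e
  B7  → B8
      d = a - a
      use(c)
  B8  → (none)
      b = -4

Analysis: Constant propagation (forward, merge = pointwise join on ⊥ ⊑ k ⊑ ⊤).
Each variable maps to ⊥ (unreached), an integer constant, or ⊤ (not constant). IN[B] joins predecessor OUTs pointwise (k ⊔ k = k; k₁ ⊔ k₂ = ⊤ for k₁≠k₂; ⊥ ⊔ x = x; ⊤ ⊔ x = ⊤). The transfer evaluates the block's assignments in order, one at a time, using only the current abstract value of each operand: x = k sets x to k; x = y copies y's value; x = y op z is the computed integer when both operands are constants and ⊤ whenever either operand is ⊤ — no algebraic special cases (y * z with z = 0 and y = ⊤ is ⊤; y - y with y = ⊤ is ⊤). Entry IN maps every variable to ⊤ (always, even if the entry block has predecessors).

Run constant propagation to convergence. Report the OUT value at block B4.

Answer: {a: 1, b: 0, c: ⊤, d: ⊤, e: 4, f: ⊤}

Trace:
Fixpoint table:
  B0: | IN=(all ⊤) | OUT=(all ⊤)
  B1: | IN=(all ⊤) | OUT=(all ⊤)
  B2: | IN=(all ⊤) | OUT=(all ⊤)
  B3: | IN=(all ⊤) | OUT={a:1, e:4; rest ⊤}
  B4: | IN={a:1, e:4; rest ⊤} | OUT={a:1, b:0, e:4; rest ⊤}
  B5: | IN={a:1, b:0, e:4; rest ⊤} | OUT={a:1, b:-4; rest ⊤}
  B6: | IN={a:1; rest ⊤} | OUT=(all ⊤)
  B7: | IN=(all ⊤) | OUT=(all ⊤)
  B8: | IN=(all ⊤) | OUT={b:-4; rest ⊤}

Merge at B4: IN[B4] = OUT[B3] = {a: 1, b: ⊤, c: ⊤, d: ⊤, e: 4, f: ⊤}
Applying B4's transfer function to that IN value gives OUT[B4] (row B4 above).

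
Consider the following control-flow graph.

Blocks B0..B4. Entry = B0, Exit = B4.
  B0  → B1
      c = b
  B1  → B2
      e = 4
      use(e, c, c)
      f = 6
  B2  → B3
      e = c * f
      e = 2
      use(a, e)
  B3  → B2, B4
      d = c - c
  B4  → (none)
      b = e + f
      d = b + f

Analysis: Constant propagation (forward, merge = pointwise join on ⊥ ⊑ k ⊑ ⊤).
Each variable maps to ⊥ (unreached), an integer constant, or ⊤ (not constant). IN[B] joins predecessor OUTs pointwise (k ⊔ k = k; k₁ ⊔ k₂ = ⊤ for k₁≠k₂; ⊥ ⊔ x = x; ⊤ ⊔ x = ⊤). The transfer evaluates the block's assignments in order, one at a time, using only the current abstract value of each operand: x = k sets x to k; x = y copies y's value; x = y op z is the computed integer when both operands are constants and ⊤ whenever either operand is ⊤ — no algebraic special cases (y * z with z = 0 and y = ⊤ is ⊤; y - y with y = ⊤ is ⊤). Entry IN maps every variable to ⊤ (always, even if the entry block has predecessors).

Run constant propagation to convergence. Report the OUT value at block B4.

Converged values:
  B0: | IN=(all ⊤) | OUT=(all ⊤)
  B1: | IN=(all ⊤) | OUT={e:4, f:6; rest ⊤}
  B2: | IN={f:6; rest ⊤} | OUT={e:2, f:6; rest ⊤}
  B3: | IN={e:2, f:6; rest ⊤} | OUT={e:2, f:6; rest ⊤}
  B4: | IN={e:2, f:6; rest ⊤} | OUT={b:8, d:14, e:2, f:6; rest ⊤}

Merge at B4: IN[B4] = OUT[B3] = {a: ⊤, b: ⊤, c: ⊤, d: ⊤, e: 2, f: 6}
Applying B4's transfer function to that IN value gives OUT[B4] (row B4 above).

Answer: {a: ⊤, b: 8, c: ⊤, d: 14, e: 2, f: 6}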